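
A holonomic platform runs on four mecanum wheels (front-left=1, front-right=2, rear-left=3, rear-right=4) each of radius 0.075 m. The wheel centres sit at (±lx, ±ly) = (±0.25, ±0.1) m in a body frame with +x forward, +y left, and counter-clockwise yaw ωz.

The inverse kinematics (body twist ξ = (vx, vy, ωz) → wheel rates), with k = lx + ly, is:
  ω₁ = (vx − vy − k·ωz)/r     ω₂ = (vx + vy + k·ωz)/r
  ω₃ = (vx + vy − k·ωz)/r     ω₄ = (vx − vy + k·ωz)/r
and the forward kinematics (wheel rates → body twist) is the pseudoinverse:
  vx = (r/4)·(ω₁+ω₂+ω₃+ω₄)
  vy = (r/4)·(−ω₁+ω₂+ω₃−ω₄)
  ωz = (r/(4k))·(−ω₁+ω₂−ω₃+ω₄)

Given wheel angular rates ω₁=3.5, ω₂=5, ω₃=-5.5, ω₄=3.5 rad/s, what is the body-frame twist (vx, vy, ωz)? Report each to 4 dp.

k = lx + ly = 0.25 + 0.1 = 0.3500
ω₁+ω₂+ω₃+ω₄ = 6.5000  →  vx = (0.075/4)·6.5000 = 0.1219
−ω₁+ω₂+ω₃−ω₄ = -7.5000  →  vy = (0.075/4)·-7.5000 = -0.1406
−ω₁+ω₂−ω₃+ω₄ = 10.5000  →  ωz = (0.075/1.4000)·10.5000 = 0.5625

(0.1219, -0.1406, 0.5625)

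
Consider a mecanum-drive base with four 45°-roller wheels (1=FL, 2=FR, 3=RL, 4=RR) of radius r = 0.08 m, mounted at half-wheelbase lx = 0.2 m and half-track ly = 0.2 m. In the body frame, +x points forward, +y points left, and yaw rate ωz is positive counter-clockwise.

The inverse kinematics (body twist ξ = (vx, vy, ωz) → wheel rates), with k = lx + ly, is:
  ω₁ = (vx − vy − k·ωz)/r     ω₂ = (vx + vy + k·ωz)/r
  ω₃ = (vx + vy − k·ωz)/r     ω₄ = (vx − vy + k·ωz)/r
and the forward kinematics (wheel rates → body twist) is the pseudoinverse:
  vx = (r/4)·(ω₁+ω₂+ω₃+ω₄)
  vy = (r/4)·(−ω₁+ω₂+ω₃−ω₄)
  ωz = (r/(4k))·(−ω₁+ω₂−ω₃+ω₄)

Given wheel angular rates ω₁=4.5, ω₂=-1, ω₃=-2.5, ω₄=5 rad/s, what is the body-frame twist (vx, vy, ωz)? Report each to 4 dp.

(0.1200, -0.2600, 0.1000)

k = lx + ly = 0.2 + 0.2 = 0.4000
ω₁+ω₂+ω₃+ω₄ = 6.0000  →  vx = (0.08/4)·6.0000 = 0.1200
−ω₁+ω₂+ω₃−ω₄ = -13.0000  →  vy = (0.08/4)·-13.0000 = -0.2600
−ω₁+ω₂−ω₃+ω₄ = 2.0000  →  ωz = (0.08/1.6000)·2.0000 = 0.1000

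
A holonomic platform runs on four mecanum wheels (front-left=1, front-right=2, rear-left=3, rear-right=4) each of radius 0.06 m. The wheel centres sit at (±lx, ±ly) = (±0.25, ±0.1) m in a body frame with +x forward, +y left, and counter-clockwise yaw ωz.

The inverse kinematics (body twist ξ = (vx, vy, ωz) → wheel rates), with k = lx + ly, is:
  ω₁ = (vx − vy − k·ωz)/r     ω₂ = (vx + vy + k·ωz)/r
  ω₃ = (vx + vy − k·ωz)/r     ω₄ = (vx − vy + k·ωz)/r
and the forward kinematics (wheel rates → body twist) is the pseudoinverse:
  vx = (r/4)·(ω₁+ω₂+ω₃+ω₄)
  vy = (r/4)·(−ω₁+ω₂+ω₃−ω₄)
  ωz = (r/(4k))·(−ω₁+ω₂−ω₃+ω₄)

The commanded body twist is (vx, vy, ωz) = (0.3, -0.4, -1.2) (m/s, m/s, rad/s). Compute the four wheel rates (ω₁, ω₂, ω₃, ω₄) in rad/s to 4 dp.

k = lx + ly = 0.25 + 0.1 = 0.3500;  k·ωz = 0.3500·-1.2 = -0.4200
ω₁ (FL) = (vx − vy − k·ωz)/r = 1.1200/0.06 = 18.6667
ω₂ (FR) = (vx + vy + k·ωz)/r = -0.5200/0.06 = -8.6667
ω₃ (RL) = (vx + vy − k·ωz)/r = 0.3200/0.06 = 5.3333
ω₄ (RR) = (vx − vy + k·ωz)/r = 0.2800/0.06 = 4.6667

(18.6667, -8.6667, 5.3333, 4.6667)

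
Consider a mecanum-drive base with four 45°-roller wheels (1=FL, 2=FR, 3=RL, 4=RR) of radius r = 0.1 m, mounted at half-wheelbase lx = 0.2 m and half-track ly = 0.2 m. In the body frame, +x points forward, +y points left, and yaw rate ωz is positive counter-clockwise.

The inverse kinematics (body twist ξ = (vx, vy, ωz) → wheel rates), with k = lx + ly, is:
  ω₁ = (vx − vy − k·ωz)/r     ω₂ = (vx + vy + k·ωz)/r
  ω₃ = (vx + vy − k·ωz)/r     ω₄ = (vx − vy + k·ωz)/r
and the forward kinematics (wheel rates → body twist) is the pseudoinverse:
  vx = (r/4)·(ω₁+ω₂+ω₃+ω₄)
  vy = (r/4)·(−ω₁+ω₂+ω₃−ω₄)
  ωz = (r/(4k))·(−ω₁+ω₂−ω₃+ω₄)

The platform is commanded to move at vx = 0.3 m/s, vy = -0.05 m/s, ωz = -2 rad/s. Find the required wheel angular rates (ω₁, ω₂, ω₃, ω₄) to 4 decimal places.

(11.5000, -5.5000, 10.5000, -4.5000)

k = lx + ly = 0.2 + 0.2 = 0.4000;  k·ωz = 0.4000·-2 = -0.8000
ω₁ (FL) = (vx − vy − k·ωz)/r = 1.1500/0.1 = 11.5000
ω₂ (FR) = (vx + vy + k·ωz)/r = -0.5500/0.1 = -5.5000
ω₃ (RL) = (vx + vy − k·ωz)/r = 1.0500/0.1 = 10.5000
ω₄ (RR) = (vx − vy + k·ωz)/r = -0.4500/0.1 = -4.5000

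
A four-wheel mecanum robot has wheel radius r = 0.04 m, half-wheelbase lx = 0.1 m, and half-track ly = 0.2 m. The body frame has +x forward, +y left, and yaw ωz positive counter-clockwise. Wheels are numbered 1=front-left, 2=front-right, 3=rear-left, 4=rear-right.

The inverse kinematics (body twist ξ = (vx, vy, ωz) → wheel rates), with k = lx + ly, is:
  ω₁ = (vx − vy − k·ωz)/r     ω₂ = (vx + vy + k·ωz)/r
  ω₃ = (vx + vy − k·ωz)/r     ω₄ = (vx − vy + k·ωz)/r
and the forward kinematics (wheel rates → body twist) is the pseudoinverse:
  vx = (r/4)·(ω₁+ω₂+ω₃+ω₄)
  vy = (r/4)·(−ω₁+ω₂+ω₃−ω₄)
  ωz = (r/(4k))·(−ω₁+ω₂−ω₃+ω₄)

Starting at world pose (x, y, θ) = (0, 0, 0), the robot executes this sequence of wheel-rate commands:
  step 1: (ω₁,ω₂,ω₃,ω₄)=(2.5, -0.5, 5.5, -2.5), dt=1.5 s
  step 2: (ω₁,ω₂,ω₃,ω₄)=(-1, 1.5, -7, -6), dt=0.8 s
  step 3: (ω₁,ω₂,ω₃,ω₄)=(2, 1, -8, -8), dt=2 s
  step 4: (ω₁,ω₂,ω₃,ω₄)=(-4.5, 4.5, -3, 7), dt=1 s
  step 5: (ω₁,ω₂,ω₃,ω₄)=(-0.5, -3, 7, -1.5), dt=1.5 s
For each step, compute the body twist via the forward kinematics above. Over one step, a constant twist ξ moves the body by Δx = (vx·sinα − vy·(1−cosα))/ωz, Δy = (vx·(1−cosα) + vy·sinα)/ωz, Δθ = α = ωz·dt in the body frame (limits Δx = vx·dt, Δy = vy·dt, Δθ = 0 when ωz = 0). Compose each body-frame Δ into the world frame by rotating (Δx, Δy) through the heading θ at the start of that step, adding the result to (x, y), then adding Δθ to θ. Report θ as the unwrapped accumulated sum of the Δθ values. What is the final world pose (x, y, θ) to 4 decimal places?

step 1: ξ=(vx,vy,ωz)=(0.0500, 0.0500, -0.3667), dt=1.5 → body Δ=(0.0914, 0.0512, -0.5500) → world pose (0.0914, 0.0512, -0.5500)
step 2: ξ=(vx,vy,ωz)=(-0.1250, 0.0150, 0.1167), dt=0.8 → body Δ=(-0.1004, 0.0073, 0.0933) → world pose (0.0096, 0.1099, -0.4567)
step 3: ξ=(vx,vy,ωz)=(-0.1300, -0.0100, -0.0333), dt=2.0 → body Δ=(-0.2605, -0.0113, -0.0667) → world pose (-0.2292, 0.2146, -0.5233)
step 4: ξ=(vx,vy,ωz)=(0.0400, -0.0100, 0.6333), dt=1.0 → body Δ=(0.0404, 0.0029, 0.6333) → world pose (-0.1927, 0.1969, 0.1100)
step 5: ξ=(vx,vy,ωz)=(0.0200, 0.0600, -0.3667), dt=1.5 → body Δ=(0.0526, 0.0775, -0.5500) → world pose (-0.1489, 0.2797, -0.4400)

(-0.1489, 0.2797, -0.4400)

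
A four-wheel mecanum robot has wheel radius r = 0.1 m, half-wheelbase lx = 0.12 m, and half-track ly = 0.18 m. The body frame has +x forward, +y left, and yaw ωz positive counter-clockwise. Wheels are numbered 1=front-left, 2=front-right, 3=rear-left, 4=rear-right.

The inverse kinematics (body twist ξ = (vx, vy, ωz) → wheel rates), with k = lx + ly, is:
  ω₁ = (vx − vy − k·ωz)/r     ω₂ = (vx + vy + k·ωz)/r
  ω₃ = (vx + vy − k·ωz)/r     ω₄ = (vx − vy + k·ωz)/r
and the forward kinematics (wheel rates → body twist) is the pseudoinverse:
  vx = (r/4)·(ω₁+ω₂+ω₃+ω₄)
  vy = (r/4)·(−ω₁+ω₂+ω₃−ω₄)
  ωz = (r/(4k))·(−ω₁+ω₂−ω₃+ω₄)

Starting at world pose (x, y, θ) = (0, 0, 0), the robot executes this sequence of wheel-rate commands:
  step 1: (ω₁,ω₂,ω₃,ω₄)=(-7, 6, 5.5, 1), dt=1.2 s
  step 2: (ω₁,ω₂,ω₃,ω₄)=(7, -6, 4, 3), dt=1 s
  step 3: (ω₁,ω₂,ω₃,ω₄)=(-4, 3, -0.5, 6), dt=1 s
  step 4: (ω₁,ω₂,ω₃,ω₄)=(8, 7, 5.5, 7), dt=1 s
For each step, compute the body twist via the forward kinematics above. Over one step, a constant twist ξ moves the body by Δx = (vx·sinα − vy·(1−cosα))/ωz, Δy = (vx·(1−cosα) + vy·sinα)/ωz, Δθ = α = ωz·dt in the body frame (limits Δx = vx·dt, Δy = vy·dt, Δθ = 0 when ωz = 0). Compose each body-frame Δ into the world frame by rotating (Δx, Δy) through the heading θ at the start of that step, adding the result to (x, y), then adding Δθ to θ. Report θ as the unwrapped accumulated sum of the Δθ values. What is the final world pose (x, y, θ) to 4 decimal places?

step 1: ξ=(vx,vy,ωz)=(0.1375, 0.4375, 0.7083), dt=1.2 → body Δ=(-0.0642, 0.5300, 0.8500) → world pose (-0.0642, 0.5300, 0.8500)
step 2: ξ=(vx,vy,ωz)=(0.2000, -0.3000, -1.1667), dt=1.0 → body Δ=(0.0016, -0.3404, -1.1667) → world pose (0.1926, 0.3065, -0.3167)
step 3: ξ=(vx,vy,ωz)=(0.1125, 0.0125, 1.1250), dt=1.0 → body Δ=(0.0839, 0.0669, 1.1250) → world pose (0.2932, 0.3440, 0.8083)
step 4: ξ=(vx,vy,ωz)=(0.6875, -0.0625, 0.0417), dt=1.0 → body Δ=(0.6886, -0.0482, 0.0417) → world pose (0.8037, 0.8087, 0.8500)

(0.8037, 0.8087, 0.8500)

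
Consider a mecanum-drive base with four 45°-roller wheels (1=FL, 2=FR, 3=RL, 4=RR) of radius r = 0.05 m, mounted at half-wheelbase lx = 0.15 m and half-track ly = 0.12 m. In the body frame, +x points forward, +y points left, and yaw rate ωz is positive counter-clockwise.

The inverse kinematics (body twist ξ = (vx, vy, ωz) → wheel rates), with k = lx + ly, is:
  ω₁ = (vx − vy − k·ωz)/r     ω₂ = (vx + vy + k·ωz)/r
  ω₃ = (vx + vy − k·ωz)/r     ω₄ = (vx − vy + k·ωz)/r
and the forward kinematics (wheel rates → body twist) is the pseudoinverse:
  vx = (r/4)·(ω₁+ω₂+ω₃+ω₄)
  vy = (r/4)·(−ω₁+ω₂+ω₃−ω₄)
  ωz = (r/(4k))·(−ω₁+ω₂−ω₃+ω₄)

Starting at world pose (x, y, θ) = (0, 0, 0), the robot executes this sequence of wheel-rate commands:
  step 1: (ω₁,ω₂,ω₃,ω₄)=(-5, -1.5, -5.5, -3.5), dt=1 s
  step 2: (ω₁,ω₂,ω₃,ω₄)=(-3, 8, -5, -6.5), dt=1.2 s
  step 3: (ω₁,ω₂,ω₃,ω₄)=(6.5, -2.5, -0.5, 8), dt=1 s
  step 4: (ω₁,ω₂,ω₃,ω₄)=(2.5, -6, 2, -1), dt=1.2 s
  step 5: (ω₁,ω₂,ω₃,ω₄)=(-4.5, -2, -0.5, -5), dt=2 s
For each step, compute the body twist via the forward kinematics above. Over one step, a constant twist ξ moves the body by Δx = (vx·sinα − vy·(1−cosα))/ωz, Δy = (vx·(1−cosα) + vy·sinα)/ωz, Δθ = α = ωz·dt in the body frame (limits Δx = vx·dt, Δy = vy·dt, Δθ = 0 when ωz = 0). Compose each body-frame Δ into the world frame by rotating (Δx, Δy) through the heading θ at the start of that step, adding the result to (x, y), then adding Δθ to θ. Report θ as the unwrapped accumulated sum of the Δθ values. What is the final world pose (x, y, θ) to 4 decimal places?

step 1: ξ=(vx,vy,ωz)=(-0.1938, 0.0187, 0.2546), dt=1.0 → body Δ=(-0.1940, -0.0060, 0.2546) → world pose (-0.1940, -0.0060, 0.2546)
step 2: ξ=(vx,vy,ωz)=(-0.0813, 0.1562, 0.4398), dt=1.2 → body Δ=(-0.1414, 0.1538, 0.5278) → world pose (-0.3696, 0.1072, 0.7824)
step 3: ξ=(vx,vy,ωz)=(0.1438, -0.2188, -0.0231), dt=1.0 → body Δ=(0.1412, -0.2204, -0.0231) → world pose (-0.1141, 0.0505, 0.7593)
step 4: ξ=(vx,vy,ωz)=(-0.0313, -0.0688, -0.5324), dt=1.2 → body Δ=(-0.0605, -0.0654, -0.6389) → world pose (-0.1129, -0.0386, 0.1204)
step 5: ξ=(vx,vy,ωz)=(-0.1500, 0.0875, -0.0926), dt=2.0 → body Δ=(-0.2821, 0.2017, -0.1852) → world pose (-0.4172, 0.1277, -0.0648)

(-0.4172, 0.1277, -0.0648)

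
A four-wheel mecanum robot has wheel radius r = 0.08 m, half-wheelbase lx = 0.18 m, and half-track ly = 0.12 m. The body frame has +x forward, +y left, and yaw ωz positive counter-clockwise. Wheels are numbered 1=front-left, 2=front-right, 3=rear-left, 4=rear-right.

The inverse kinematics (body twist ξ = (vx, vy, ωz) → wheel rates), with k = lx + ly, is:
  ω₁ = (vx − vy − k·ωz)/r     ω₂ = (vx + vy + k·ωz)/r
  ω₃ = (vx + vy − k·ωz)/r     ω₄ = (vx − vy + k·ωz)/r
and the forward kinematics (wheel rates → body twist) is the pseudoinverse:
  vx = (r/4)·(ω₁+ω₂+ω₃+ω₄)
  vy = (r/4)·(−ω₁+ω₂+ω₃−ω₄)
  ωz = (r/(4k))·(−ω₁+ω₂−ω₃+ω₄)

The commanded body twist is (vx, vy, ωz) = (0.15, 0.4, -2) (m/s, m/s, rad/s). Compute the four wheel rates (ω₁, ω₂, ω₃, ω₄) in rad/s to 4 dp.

k = lx + ly = 0.18 + 0.12 = 0.3000;  k·ωz = 0.3000·-2 = -0.6000
ω₁ (FL) = (vx − vy − k·ωz)/r = 0.3500/0.08 = 4.3750
ω₂ (FR) = (vx + vy + k·ωz)/r = -0.0500/0.08 = -0.6250
ω₃ (RL) = (vx + vy − k·ωz)/r = 1.1500/0.08 = 14.3750
ω₄ (RR) = (vx − vy + k·ωz)/r = -0.8500/0.08 = -10.6250

(4.3750, -0.6250, 14.3750, -10.6250)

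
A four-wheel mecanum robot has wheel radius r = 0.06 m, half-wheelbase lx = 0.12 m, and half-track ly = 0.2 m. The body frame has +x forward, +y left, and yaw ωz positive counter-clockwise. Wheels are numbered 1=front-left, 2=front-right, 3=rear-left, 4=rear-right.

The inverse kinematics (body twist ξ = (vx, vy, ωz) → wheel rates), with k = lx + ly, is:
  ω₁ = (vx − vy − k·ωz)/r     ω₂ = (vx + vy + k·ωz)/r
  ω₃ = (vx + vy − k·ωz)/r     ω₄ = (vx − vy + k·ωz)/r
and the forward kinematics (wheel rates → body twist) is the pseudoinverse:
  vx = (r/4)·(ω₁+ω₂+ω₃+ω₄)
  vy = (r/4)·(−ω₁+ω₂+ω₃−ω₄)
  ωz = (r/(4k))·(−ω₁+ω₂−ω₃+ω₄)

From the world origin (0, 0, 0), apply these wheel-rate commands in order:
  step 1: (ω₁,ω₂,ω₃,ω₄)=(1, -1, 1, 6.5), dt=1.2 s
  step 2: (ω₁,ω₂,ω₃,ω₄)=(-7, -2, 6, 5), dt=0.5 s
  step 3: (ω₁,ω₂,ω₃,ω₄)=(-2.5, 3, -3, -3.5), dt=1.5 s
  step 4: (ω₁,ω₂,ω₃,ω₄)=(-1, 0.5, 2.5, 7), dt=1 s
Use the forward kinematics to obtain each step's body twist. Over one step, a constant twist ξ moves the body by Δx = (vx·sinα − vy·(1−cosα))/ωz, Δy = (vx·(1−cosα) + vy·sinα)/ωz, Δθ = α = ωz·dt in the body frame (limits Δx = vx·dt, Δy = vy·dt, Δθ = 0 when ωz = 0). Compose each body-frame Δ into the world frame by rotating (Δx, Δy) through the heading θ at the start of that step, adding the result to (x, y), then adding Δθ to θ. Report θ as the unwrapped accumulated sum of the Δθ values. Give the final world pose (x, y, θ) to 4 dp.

(0.0977, 0.0491, 0.9234)

step 1: ξ=(vx,vy,ωz)=(0.1125, -0.1125, 0.1641), dt=1.2 → body Δ=(0.1474, -0.1209, 0.1969) → world pose (0.1474, -0.1209, 0.1969)
step 2: ξ=(vx,vy,ωz)=(0.0300, 0.0900, 0.1875), dt=0.5 → body Δ=(0.0129, 0.0456, 0.0938) → world pose (0.1511, -0.0736, 0.2906)
step 3: ξ=(vx,vy,ωz)=(-0.0900, 0.0900, 0.2344), dt=1.5 → body Δ=(-0.1557, 0.1087, 0.3516) → world pose (-0.0293, -0.0140, 0.6422)
step 4: ξ=(vx,vy,ωz)=(0.1350, -0.0450, 0.2812), dt=1.0 → body Δ=(0.1395, -0.0255, 0.2812) → world pose (0.0977, 0.0491, 0.9234)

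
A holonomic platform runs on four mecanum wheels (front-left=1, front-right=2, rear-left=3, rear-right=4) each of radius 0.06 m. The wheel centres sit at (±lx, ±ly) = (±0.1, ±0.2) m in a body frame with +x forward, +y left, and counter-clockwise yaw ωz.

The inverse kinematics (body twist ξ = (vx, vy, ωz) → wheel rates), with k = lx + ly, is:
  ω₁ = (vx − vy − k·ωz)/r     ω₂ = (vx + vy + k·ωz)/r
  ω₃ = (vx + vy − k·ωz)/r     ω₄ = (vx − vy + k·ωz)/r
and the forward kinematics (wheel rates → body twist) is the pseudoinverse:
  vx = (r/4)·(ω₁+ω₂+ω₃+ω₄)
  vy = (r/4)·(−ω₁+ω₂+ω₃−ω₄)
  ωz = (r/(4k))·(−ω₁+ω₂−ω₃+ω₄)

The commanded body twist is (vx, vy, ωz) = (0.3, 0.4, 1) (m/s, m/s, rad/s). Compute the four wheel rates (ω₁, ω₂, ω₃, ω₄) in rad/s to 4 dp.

k = lx + ly = 0.1 + 0.2 = 0.3000;  k·ωz = 0.3000·1 = 0.3000
ω₁ (FL) = (vx − vy − k·ωz)/r = -0.4000/0.06 = -6.6667
ω₂ (FR) = (vx + vy + k·ωz)/r = 1.0000/0.06 = 16.6667
ω₃ (RL) = (vx + vy − k·ωz)/r = 0.4000/0.06 = 6.6667
ω₄ (RR) = (vx − vy + k·ωz)/r = 0.2000/0.06 = 3.3333

(-6.6667, 16.6667, 6.6667, 3.3333)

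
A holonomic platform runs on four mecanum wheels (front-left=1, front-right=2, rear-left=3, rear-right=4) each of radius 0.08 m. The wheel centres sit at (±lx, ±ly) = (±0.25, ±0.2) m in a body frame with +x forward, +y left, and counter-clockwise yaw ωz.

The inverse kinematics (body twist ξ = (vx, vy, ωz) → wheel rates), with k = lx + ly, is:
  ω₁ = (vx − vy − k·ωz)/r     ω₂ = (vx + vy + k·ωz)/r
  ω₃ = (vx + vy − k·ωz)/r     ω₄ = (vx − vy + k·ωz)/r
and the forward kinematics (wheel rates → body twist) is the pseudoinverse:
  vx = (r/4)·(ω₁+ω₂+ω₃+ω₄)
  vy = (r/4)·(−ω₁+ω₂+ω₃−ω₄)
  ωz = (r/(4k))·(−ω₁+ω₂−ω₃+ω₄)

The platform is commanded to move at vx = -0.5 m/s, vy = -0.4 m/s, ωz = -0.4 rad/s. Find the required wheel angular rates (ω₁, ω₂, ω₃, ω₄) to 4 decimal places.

(1.0000, -13.5000, -9.0000, -3.5000)

k = lx + ly = 0.25 + 0.2 = 0.4500;  k·ωz = 0.4500·-0.4 = -0.1800
ω₁ (FL) = (vx − vy − k·ωz)/r = 0.0800/0.08 = 1.0000
ω₂ (FR) = (vx + vy + k·ωz)/r = -1.0800/0.08 = -13.5000
ω₃ (RL) = (vx + vy − k·ωz)/r = -0.7200/0.08 = -9.0000
ω₄ (RR) = (vx − vy + k·ωz)/r = -0.2800/0.08 = -3.5000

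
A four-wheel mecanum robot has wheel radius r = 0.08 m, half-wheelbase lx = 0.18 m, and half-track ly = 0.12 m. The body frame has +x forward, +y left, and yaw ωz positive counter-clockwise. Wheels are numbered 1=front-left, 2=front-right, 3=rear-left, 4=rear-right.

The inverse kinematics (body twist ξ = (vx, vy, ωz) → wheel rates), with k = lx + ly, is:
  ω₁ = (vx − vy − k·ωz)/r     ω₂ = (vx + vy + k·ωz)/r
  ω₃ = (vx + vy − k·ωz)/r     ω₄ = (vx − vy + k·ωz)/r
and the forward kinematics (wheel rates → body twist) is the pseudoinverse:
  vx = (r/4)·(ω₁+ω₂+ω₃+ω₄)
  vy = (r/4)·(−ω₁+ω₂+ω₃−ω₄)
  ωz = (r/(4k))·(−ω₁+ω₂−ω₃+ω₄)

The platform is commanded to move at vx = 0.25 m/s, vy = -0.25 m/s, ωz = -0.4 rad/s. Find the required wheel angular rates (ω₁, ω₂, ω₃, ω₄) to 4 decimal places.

(7.7500, -1.5000, 1.5000, 4.7500)

k = lx + ly = 0.18 + 0.12 = 0.3000;  k·ωz = 0.3000·-0.4 = -0.1200
ω₁ (FL) = (vx − vy − k·ωz)/r = 0.6200/0.08 = 7.7500
ω₂ (FR) = (vx + vy + k·ωz)/r = -0.1200/0.08 = -1.5000
ω₃ (RL) = (vx + vy − k·ωz)/r = 0.1200/0.08 = 1.5000
ω₄ (RR) = (vx − vy + k·ωz)/r = 0.3800/0.08 = 4.7500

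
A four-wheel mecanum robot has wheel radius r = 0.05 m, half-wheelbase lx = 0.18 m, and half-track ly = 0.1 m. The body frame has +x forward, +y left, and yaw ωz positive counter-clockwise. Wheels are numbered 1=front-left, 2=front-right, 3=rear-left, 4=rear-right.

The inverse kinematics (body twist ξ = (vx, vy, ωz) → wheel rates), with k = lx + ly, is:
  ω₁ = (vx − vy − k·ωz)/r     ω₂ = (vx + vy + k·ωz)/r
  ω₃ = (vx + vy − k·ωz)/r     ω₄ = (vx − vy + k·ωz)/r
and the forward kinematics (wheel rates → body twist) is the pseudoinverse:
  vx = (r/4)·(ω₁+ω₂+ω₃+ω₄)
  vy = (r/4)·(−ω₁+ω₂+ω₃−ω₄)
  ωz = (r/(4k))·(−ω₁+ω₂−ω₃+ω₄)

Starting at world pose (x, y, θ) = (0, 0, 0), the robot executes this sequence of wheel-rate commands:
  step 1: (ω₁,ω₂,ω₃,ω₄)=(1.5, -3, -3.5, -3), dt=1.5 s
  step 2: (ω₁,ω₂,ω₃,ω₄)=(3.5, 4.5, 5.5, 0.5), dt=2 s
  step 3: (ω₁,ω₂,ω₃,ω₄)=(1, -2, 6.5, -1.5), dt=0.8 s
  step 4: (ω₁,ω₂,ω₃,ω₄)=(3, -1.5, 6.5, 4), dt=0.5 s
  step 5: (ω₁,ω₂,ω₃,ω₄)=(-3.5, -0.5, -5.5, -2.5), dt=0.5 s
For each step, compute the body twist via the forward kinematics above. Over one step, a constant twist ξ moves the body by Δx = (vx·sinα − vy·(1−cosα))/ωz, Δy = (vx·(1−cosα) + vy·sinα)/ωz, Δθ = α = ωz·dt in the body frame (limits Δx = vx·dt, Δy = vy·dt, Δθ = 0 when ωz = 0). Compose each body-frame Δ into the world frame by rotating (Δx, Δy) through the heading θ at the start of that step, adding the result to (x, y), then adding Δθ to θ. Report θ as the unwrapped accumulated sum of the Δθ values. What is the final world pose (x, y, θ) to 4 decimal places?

step 1: ξ=(vx,vy,ωz)=(-0.1000, -0.0625, -0.1786), dt=1.5 → body Δ=(-0.1607, -0.0727, -0.2679) → world pose (-0.1607, -0.0727, -0.2679)
step 2: ξ=(vx,vy,ωz)=(0.1750, 0.0750, -0.1786), dt=2.0 → body Δ=(0.3691, 0.0850, -0.3571) → world pose (0.2177, -0.0884, -0.6250)
step 3: ξ=(vx,vy,ωz)=(0.0500, 0.0625, -0.4911), dt=0.8 → body Δ=(0.0487, 0.0410, -0.3929) → world pose (0.2812, -0.0836, -1.0179)
step 4: ξ=(vx,vy,ωz)=(0.1500, -0.0250, -0.3125), dt=0.5 → body Δ=(0.0737, -0.0183, -0.1562) → world pose (0.3043, -0.1560, -1.1741)
step 5: ξ=(vx,vy,ωz)=(-0.1500, 0.0000, 0.2679), dt=0.5 → body Δ=(-0.0748, -0.0050, 0.1339) → world pose (0.2708, -0.0890, -1.0402)

(0.2708, -0.0890, -1.0402)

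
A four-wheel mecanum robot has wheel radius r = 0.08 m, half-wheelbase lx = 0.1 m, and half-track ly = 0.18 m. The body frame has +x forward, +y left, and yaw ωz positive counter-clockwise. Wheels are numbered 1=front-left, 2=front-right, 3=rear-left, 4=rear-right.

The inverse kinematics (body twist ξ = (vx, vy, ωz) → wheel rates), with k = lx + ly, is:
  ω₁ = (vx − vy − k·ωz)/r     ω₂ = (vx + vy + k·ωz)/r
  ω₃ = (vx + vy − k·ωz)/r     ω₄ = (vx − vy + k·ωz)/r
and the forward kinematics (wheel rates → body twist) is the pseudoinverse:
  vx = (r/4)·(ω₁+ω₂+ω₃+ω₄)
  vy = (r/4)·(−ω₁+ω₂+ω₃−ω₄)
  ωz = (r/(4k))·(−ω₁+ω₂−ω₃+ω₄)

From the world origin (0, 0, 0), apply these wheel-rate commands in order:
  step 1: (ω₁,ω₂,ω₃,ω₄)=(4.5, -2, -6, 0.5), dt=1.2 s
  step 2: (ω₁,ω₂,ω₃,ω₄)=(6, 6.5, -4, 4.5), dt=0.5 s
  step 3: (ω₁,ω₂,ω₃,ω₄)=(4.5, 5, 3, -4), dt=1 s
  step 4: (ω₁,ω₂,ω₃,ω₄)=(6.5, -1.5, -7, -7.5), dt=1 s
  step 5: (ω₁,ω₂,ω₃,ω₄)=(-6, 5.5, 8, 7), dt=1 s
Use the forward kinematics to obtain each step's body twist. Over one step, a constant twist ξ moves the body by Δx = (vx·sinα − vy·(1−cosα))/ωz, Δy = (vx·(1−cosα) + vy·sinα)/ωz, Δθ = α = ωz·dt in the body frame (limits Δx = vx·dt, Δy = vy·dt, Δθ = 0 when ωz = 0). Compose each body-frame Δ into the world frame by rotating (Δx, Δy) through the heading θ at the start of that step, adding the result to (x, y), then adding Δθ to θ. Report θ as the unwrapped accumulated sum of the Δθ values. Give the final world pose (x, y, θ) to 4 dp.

step 1: ξ=(vx,vy,ωz)=(-0.0600, -0.2600, 0.0000), dt=1.2 → body Δ=(-0.0720, -0.3120, 0.0000) → world pose (-0.0720, -0.3120, 0.0000)
step 2: ξ=(vx,vy,ωz)=(0.2600, -0.1600, 0.6429), dt=0.5 → body Δ=(0.1405, -0.0579, 0.3214) → world pose (0.0685, -0.3699, 0.3214)
step 3: ξ=(vx,vy,ωz)=(0.1700, 0.1500, -0.4643), dt=1.0 → body Δ=(0.1982, 0.1059, -0.4643) → world pose (0.2231, -0.2068, -0.1429)
step 4: ξ=(vx,vy,ωz)=(-0.1900, -0.1500, -0.6071), dt=1.0 → body Δ=(-0.2227, -0.0850, -0.6071) → world pose (-0.0095, -0.2593, -0.7500)
step 5: ξ=(vx,vy,ωz)=(0.2900, 0.2500, 0.7500), dt=1.0 → body Δ=(0.1741, 0.3310, 0.7500) → world pose (0.3435, -0.1358, 0.0000)

(0.3435, -0.1358, 0.0000)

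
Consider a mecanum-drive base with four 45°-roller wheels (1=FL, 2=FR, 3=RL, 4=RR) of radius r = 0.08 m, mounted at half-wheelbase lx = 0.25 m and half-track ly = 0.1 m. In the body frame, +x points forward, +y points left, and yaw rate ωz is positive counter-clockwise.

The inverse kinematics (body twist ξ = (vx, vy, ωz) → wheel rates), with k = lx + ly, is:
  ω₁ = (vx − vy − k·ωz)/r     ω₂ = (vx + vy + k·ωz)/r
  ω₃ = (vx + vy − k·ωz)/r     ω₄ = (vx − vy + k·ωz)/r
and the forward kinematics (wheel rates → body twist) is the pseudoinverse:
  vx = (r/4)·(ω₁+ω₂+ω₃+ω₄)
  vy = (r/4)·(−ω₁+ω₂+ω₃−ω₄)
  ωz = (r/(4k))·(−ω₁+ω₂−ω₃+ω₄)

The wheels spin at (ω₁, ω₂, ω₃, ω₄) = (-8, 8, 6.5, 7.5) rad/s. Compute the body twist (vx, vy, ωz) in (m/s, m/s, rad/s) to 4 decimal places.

(0.2800, 0.3000, 0.9714)

k = lx + ly = 0.25 + 0.1 = 0.3500
ω₁+ω₂+ω₃+ω₄ = 14.0000  →  vx = (0.08/4)·14.0000 = 0.2800
−ω₁+ω₂+ω₃−ω₄ = 15.0000  →  vy = (0.08/4)·15.0000 = 0.3000
−ω₁+ω₂−ω₃+ω₄ = 17.0000  →  ωz = (0.08/1.4000)·17.0000 = 0.9714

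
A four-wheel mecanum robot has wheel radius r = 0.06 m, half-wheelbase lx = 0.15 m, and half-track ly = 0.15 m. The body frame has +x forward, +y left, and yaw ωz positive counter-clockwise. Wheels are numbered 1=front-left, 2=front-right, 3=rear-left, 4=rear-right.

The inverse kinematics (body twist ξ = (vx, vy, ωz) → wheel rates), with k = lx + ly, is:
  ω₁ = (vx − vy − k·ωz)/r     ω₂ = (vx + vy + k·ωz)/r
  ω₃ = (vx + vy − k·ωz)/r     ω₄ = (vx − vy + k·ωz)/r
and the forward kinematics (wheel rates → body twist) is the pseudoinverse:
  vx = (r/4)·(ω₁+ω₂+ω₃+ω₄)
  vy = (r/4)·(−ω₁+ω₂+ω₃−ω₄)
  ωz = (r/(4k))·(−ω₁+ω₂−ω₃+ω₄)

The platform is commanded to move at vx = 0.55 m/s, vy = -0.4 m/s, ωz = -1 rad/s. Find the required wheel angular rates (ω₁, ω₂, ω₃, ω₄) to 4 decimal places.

k = lx + ly = 0.15 + 0.15 = 0.3000;  k·ωz = 0.3000·-1 = -0.3000
ω₁ (FL) = (vx − vy − k·ωz)/r = 1.2500/0.06 = 20.8333
ω₂ (FR) = (vx + vy + k·ωz)/r = -0.1500/0.06 = -2.5000
ω₃ (RL) = (vx + vy − k·ωz)/r = 0.4500/0.06 = 7.5000
ω₄ (RR) = (vx − vy + k·ωz)/r = 0.6500/0.06 = 10.8333

(20.8333, -2.5000, 7.5000, 10.8333)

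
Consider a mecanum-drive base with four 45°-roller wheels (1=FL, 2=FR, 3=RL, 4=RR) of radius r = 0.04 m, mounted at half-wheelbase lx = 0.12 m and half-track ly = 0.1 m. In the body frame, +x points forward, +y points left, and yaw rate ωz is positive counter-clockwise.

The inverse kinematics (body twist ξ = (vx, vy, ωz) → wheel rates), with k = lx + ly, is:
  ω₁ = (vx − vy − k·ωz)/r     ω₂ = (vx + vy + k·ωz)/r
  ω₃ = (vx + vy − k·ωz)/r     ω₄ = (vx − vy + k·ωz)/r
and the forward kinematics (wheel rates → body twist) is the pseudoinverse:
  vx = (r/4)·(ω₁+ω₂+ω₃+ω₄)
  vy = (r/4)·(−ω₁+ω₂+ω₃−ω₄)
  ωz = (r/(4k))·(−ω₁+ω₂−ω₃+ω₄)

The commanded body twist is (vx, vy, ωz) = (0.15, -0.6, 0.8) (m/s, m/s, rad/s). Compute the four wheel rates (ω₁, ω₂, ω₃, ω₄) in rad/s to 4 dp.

(14.3500, -6.8500, -15.6500, 23.1500)

k = lx + ly = 0.12 + 0.1 = 0.2200;  k·ωz = 0.2200·0.8 = 0.1760
ω₁ (FL) = (vx − vy − k·ωz)/r = 0.5740/0.04 = 14.3500
ω₂ (FR) = (vx + vy + k·ωz)/r = -0.2740/0.04 = -6.8500
ω₃ (RL) = (vx + vy − k·ωz)/r = -0.6260/0.04 = -15.6500
ω₄ (RR) = (vx − vy + k·ωz)/r = 0.9260/0.04 = 23.1500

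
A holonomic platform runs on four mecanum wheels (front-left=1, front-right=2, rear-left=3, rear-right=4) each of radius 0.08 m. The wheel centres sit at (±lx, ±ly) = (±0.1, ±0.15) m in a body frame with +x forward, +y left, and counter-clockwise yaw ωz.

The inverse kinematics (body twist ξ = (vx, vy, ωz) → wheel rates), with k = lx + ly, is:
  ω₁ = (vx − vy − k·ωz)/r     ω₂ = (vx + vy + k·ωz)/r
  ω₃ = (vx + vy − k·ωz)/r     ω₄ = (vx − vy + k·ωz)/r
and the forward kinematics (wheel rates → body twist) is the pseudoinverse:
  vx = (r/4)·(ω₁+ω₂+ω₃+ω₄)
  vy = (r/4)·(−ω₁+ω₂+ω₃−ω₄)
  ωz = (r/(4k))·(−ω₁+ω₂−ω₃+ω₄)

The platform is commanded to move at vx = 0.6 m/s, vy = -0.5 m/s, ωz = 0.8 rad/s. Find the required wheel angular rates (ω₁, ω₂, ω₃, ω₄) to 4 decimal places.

k = lx + ly = 0.1 + 0.15 = 0.2500;  k·ωz = 0.2500·0.8 = 0.2000
ω₁ (FL) = (vx − vy − k·ωz)/r = 0.9000/0.08 = 11.2500
ω₂ (FR) = (vx + vy + k·ωz)/r = 0.3000/0.08 = 3.7500
ω₃ (RL) = (vx + vy − k·ωz)/r = -0.1000/0.08 = -1.2500
ω₄ (RR) = (vx − vy + k·ωz)/r = 1.3000/0.08 = 16.2500

(11.2500, 3.7500, -1.2500, 16.2500)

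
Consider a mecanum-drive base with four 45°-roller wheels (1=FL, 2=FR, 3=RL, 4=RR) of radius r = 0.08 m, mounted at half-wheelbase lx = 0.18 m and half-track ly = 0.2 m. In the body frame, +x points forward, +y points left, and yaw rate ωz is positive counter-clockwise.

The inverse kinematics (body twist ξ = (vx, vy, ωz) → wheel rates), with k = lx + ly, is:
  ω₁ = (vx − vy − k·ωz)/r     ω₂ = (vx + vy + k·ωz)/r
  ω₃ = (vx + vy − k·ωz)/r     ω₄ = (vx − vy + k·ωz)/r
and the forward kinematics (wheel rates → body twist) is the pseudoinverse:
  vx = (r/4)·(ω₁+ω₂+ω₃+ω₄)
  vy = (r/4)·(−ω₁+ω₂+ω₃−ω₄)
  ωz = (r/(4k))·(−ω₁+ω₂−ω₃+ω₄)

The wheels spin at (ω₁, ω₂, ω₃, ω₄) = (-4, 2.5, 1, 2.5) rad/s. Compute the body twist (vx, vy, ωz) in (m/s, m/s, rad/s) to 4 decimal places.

(0.0400, 0.1000, 0.4211)

k = lx + ly = 0.18 + 0.2 = 0.3800
ω₁+ω₂+ω₃+ω₄ = 2.0000  →  vx = (0.08/4)·2.0000 = 0.0400
−ω₁+ω₂+ω₃−ω₄ = 5.0000  →  vy = (0.08/4)·5.0000 = 0.1000
−ω₁+ω₂−ω₃+ω₄ = 8.0000  →  ωz = (0.08/1.5200)·8.0000 = 0.4211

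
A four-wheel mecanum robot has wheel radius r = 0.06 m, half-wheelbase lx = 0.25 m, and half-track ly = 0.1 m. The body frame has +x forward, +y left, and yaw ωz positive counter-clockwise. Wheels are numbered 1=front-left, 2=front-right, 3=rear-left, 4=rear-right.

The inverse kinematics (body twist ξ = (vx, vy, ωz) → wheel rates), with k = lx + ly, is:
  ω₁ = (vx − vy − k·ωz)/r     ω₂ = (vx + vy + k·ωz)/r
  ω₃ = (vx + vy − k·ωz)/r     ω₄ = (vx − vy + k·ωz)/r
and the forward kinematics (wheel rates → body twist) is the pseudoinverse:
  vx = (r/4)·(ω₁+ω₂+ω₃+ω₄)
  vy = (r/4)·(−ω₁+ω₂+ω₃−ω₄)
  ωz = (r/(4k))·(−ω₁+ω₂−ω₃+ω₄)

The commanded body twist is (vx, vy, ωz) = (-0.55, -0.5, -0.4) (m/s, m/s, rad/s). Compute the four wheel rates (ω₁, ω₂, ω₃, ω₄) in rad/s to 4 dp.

k = lx + ly = 0.25 + 0.1 = 0.3500;  k·ωz = 0.3500·-0.4 = -0.1400
ω₁ (FL) = (vx − vy − k·ωz)/r = 0.0900/0.06 = 1.5000
ω₂ (FR) = (vx + vy + k·ωz)/r = -1.1900/0.06 = -19.8333
ω₃ (RL) = (vx + vy − k·ωz)/r = -0.9100/0.06 = -15.1667
ω₄ (RR) = (vx − vy + k·ωz)/r = -0.1900/0.06 = -3.1667

(1.5000, -19.8333, -15.1667, -3.1667)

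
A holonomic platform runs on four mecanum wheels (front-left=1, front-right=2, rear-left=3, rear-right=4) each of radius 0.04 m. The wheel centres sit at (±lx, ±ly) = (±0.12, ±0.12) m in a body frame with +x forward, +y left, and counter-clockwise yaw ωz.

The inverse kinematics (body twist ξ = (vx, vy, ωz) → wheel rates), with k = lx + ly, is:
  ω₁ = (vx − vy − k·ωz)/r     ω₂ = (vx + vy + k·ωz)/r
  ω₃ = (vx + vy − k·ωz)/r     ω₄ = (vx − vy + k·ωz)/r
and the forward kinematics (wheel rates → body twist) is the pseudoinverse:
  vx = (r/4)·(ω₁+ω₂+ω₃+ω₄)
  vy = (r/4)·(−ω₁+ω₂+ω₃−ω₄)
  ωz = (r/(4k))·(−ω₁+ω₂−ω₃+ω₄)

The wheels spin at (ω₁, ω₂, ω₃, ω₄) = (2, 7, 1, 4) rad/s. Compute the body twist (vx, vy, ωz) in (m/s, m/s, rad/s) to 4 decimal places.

(0.1400, 0.0200, 0.3333)

k = lx + ly = 0.12 + 0.12 = 0.2400
ω₁+ω₂+ω₃+ω₄ = 14.0000  →  vx = (0.04/4)·14.0000 = 0.1400
−ω₁+ω₂+ω₃−ω₄ = 2.0000  →  vy = (0.04/4)·2.0000 = 0.0200
−ω₁+ω₂−ω₃+ω₄ = 8.0000  →  ωz = (0.04/0.9600)·8.0000 = 0.3333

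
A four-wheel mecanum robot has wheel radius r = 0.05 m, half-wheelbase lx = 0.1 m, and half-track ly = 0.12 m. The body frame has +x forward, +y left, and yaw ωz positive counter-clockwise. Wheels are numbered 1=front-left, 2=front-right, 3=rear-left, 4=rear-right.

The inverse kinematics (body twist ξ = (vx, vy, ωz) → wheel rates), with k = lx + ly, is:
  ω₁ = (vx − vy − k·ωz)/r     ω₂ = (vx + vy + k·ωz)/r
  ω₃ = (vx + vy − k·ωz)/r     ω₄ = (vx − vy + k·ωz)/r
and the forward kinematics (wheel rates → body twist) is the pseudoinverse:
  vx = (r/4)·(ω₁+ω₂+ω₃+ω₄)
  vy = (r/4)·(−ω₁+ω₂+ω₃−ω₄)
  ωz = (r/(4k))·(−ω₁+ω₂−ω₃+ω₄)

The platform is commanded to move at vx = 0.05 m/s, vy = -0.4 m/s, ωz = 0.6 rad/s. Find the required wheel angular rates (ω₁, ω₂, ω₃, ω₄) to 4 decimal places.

(6.3600, -4.3600, -9.6400, 11.6400)

k = lx + ly = 0.1 + 0.12 = 0.2200;  k·ωz = 0.2200·0.6 = 0.1320
ω₁ (FL) = (vx − vy − k·ωz)/r = 0.3180/0.05 = 6.3600
ω₂ (FR) = (vx + vy + k·ωz)/r = -0.2180/0.05 = -4.3600
ω₃ (RL) = (vx + vy − k·ωz)/r = -0.4820/0.05 = -9.6400
ω₄ (RR) = (vx − vy + k·ωz)/r = 0.5820/0.05 = 11.6400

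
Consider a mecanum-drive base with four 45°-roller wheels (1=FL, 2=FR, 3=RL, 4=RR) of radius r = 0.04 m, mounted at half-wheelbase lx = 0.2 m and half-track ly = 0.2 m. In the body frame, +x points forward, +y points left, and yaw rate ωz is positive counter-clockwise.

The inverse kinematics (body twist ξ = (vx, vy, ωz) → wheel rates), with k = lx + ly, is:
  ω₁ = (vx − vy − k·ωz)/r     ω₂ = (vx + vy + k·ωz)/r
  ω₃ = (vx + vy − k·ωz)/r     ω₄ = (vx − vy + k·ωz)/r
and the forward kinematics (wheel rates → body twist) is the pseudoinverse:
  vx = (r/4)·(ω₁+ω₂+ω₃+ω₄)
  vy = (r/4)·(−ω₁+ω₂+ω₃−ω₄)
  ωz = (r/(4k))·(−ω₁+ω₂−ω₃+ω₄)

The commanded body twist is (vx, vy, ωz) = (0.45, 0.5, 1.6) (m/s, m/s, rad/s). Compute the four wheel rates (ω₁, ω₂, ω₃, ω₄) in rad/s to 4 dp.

k = lx + ly = 0.2 + 0.2 = 0.4000;  k·ωz = 0.4000·1.6 = 0.6400
ω₁ (FL) = (vx − vy − k·ωz)/r = -0.6900/0.04 = -17.2500
ω₂ (FR) = (vx + vy + k·ωz)/r = 1.5900/0.04 = 39.7500
ω₃ (RL) = (vx + vy − k·ωz)/r = 0.3100/0.04 = 7.7500
ω₄ (RR) = (vx − vy + k·ωz)/r = 0.5900/0.04 = 14.7500

(-17.2500, 39.7500, 7.7500, 14.7500)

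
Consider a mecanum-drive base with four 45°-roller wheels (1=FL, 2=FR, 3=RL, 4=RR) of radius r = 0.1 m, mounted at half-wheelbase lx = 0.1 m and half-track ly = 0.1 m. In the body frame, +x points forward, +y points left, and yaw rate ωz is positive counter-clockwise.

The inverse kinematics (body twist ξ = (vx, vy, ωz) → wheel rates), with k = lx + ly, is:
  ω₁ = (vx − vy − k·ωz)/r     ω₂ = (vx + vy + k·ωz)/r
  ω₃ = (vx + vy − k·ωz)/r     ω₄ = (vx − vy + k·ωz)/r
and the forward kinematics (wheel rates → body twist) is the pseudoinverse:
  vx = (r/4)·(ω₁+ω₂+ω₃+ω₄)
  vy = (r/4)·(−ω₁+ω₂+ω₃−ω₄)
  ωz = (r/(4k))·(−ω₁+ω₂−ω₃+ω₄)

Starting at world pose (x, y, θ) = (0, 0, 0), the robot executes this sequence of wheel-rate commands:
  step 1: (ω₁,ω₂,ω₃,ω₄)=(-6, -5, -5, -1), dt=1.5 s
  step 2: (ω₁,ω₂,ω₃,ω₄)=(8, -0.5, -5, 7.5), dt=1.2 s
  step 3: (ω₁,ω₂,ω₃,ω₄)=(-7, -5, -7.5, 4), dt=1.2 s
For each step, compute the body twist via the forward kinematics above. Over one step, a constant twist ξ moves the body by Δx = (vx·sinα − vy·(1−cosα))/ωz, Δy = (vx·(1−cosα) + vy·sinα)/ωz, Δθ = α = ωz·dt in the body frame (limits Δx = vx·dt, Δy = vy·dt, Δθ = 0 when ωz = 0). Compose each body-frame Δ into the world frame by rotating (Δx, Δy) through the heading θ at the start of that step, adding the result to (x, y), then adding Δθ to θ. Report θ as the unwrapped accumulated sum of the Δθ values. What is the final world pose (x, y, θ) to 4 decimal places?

(0.6404, -0.3171, 3.5625)

step 1: ξ=(vx,vy,ωz)=(-0.4250, -0.0750, 0.6250), dt=1.5 → body Δ=(-0.4992, -0.3743, 0.9375) → world pose (-0.4992, -0.3743, 0.9375)
step 2: ξ=(vx,vy,ωz)=(0.2500, -0.5250, 0.5000), dt=1.2 → body Δ=(0.4657, -0.5055, 0.6000) → world pose (0.1840, -0.2981, 1.5375)
step 3: ξ=(vx,vy,ωz)=(-0.3875, -0.2375, 1.6875), dt=1.2 → body Δ=(-0.0039, -0.4569, 2.0250) → world pose (0.6404, -0.3171, 3.5625)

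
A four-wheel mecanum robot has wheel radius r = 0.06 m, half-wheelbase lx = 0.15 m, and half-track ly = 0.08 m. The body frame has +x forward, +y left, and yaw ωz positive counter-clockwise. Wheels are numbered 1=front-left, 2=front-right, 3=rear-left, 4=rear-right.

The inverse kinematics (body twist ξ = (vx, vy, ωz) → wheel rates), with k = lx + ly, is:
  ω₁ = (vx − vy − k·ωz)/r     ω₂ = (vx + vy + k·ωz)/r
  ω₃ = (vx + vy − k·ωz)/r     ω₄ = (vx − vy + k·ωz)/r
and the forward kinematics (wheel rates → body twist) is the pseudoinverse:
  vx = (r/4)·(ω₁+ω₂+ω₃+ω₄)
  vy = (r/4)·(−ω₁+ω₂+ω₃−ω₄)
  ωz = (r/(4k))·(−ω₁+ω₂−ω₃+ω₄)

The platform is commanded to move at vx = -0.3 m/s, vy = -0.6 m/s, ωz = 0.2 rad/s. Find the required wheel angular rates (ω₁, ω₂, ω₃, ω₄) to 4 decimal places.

(4.2333, -14.2333, -15.7667, 5.7667)

k = lx + ly = 0.15 + 0.08 = 0.2300;  k·ωz = 0.2300·0.2 = 0.0460
ω₁ (FL) = (vx − vy − k·ωz)/r = 0.2540/0.06 = 4.2333
ω₂ (FR) = (vx + vy + k·ωz)/r = -0.8540/0.06 = -14.2333
ω₃ (RL) = (vx + vy − k·ωz)/r = -0.9460/0.06 = -15.7667
ω₄ (RR) = (vx − vy + k·ωz)/r = 0.3460/0.06 = 5.7667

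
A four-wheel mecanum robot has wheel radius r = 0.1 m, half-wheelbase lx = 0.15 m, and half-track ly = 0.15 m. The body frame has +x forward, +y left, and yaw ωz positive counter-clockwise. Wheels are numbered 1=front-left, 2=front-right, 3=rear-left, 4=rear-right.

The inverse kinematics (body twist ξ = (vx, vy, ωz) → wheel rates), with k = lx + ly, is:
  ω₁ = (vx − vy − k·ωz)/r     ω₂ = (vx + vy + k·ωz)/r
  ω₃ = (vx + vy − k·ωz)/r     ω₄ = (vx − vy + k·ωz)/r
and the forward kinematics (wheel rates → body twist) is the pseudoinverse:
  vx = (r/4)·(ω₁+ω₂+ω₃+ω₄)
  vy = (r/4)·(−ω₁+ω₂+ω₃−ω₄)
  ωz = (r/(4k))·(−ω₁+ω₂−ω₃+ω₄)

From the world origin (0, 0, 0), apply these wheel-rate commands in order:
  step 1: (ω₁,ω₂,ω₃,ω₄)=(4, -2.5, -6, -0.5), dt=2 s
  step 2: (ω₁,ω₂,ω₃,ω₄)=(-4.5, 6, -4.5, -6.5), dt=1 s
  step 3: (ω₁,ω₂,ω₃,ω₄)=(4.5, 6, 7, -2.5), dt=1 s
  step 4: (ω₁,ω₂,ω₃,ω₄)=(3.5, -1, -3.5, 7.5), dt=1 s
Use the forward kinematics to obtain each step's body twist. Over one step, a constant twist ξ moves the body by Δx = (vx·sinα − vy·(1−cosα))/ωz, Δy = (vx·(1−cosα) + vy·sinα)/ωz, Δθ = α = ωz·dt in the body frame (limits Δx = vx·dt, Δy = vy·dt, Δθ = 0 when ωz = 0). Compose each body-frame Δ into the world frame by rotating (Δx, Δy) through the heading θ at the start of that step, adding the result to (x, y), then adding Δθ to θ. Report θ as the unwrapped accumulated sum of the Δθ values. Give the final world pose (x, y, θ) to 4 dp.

(-0.0655, -0.3343, 0.4167)

step 1: ξ=(vx,vy,ωz)=(-0.1250, -0.3000, -0.0833), dt=2.0 → body Δ=(-0.2987, -0.5764, -0.1667) → world pose (-0.2987, -0.5764, -0.1667)
step 2: ξ=(vx,vy,ωz)=(-0.2375, 0.3125, 0.7083), dt=1.0 → body Δ=(-0.3243, 0.2064, 0.7083) → world pose (-0.5843, -0.3191, 0.5417)
step 3: ξ=(vx,vy,ωz)=(0.3750, 0.2750, -0.6667), dt=1.0 → body Δ=(0.4362, 0.1346, -0.6667) → world pose (-0.2800, 0.0211, -0.1250)
step 4: ξ=(vx,vy,ωz)=(0.1625, -0.3875, 0.5417), dt=1.0 → body Δ=(0.2571, -0.3259, 0.5417) → world pose (-0.0655, -0.3343, 0.4167)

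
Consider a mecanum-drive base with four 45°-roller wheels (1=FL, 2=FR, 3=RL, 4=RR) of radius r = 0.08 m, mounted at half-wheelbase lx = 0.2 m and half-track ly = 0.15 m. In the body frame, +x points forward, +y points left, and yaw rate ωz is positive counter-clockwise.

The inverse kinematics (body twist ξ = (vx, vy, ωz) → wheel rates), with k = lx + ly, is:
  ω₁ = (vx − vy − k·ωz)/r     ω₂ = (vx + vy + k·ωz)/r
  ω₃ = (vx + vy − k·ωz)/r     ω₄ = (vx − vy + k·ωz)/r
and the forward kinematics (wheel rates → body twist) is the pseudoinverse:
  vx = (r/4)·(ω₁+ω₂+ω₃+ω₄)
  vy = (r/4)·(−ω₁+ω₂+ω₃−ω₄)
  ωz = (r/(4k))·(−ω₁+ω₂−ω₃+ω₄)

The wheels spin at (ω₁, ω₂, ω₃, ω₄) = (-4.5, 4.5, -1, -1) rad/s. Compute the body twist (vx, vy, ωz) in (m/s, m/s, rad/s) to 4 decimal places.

(-0.0400, 0.1800, 0.5143)

k = lx + ly = 0.2 + 0.15 = 0.3500
ω₁+ω₂+ω₃+ω₄ = -2.0000  →  vx = (0.08/4)·-2.0000 = -0.0400
−ω₁+ω₂+ω₃−ω₄ = 9.0000  →  vy = (0.08/4)·9.0000 = 0.1800
−ω₁+ω₂−ω₃+ω₄ = 9.0000  →  ωz = (0.08/1.4000)·9.0000 = 0.5143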